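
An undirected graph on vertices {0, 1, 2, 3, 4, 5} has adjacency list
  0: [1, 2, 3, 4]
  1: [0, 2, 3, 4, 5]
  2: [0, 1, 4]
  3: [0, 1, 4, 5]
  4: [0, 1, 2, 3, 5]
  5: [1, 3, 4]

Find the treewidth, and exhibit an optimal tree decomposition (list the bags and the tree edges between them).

Treewidth 3.
One such decomposition:
Bags: B1 = {0, 1, 3, 4}  B2 = {1, 3, 4, 5}  B3 = {0, 1, 2, 4}
Tree: B1–B2, B1–B3

Each bag holds 4 vertices, so the decomposition has width 3, which upper-bounds the treewidth. On the other hand G contains the 4-clique {0, 1, 2, 4}. A clique must lie in a single bag of any decomposition, so no decomposition can have width below 3. Therefore the treewidth is 3.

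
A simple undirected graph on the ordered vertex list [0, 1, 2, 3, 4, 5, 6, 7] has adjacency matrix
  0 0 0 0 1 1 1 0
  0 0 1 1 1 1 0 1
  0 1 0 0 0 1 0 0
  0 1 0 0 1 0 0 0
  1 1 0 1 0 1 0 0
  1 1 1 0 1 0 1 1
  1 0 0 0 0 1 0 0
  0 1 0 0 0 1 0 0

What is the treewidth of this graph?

A width-2 tree decomposition is:
Bags: B1 = {1, 3, 4}  B2 = {1, 4, 5}  B3 = {0, 4, 5}  B4 = {0, 5, 6}  B5 = {1, 2, 5}  B6 = {1, 5, 7}
Tree: B1–B2, B2–B3, B3–B4, B2–B5, B2–B6
Each bag holds 3 vertices, so the decomposition has width 2, which upper-bounds the treewidth. Conversely, {1, 3, 4} is a clique of size 3, and the vertices of any clique must share a bag in every tree decomposition; so some bag has ≥ 3 vertices and tw(G) ≥ 2. Hence tw(G) = 2 exactly.

2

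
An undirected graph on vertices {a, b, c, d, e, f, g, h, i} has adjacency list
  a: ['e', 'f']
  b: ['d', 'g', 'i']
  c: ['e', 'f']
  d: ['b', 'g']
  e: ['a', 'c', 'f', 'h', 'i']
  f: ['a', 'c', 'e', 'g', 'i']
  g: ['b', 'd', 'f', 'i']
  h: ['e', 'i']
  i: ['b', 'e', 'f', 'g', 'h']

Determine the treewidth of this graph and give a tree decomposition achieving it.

Treewidth 2.
One optimal decomposition is:
Bags: B1 = {f, g, i}  B2 = {e, f, i}  B3 = {b, g, i}  B4 = {e, h, i}  B5 = {b, d, g}  B6 = {a, e, f}  B7 = {c, e, f}
Tree: B1–B2, B1–B3, B2–B4, B3–B5, B2–B6, B6–B7

Every bag has size at most 3, so the width is 3 − 1 = 2 and tw(G) ≤ 2. On the other hand G contains the 3-clique {b, d, g}. A clique must lie in a single bag of any decomposition, so no decomposition can have width below 2. Therefore the treewidth is 2.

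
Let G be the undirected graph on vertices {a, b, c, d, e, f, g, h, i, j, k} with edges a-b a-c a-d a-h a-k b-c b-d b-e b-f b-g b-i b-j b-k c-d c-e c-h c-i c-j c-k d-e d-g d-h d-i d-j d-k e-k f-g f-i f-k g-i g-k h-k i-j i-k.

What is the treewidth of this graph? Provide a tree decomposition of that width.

Every bag has size at most 5, so the width is 5 − 1 = 4 and tw(G) ≤ 4. Conversely, {b, c, d, i, j} is a clique of size 5, and the vertices of any clique must share a bag in every tree decomposition; so some bag has ≥ 5 vertices and tw(G) ≥ 4. Therefore the treewidth is 4.

Treewidth 4.
One optimal decomposition is:
Bags: B1 = {b, c, d, i, k}  B2 = {a, b, c, d, k}  B3 = {a, c, d, h, k}  B4 = {b, d, g, i, k}  B5 = {b, c, d, i, j}  B6 = {b, c, d, e, k}  B7 = {b, f, g, i, k}
Tree: B1–B2, B2–B3, B1–B4, B1–B5, B2–B6, B4–B7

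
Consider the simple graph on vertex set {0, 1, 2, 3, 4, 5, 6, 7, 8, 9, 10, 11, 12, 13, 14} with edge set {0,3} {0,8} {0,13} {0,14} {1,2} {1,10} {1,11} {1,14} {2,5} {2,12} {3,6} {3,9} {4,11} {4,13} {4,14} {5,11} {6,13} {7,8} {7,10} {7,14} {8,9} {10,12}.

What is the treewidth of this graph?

A width-3 tree decomposition is:
Bags: B1 = {2, 5, 10, 12}  B2 = {1, 2, 5, 10}  B3 = {1, 5, 10, 11}  B4 = {1, 7, 10, 11}  B5 = {1, 7, 11, 14}  B6 = {4, 7, 11, 14}  B7 = {4, 7, 8, 14}  B8 = {0, 4, 8, 14}  B9 = {0, 4, 8, 13}  B10 = {0, 8, 9, 13}  B11 = {0, 3, 9, 13}  B12 = {3, 6, 9, 13}
Tree: B1–B2, B2–B3, B3–B4, B4–B5, B5–B6, B6–B7, B7–B8, B8–B9, B9–B10, B10–B11, B11–B12
Each bag holds 4 vertices, so the decomposition has width 3, which upper-bounds the treewidth. For the lower bound: the 4 vertex sets {2,5,12}, {10}, {1}, {4,7,11,14} are disjoint, each induces a connected subgraph, and every pair is joined by at least one edge of G. Contracting each set to a single vertex therefore yields K_{4} as a minor, and since treewidth is minor-monotone, tw(G) ≥ tw(K_{4}) = 3. The upper and lower bounds meet at 3, so that is the treewidth.

3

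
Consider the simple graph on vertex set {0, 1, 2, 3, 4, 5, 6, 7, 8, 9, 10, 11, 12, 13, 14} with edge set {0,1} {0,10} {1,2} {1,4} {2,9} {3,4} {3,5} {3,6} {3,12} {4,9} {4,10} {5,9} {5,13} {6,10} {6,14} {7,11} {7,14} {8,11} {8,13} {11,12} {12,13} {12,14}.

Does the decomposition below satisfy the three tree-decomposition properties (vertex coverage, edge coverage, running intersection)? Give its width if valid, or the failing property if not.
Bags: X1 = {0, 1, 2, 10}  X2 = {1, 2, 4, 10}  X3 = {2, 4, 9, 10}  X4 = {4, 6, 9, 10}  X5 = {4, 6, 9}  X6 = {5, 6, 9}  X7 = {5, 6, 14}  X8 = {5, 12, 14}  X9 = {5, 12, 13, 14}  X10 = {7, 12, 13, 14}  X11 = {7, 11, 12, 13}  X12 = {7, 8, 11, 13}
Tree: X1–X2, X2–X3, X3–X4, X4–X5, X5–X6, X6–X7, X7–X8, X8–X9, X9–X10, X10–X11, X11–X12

No — vertex 3 appears in no bag.

A tree decomposition must satisfy three properties: every vertex lies in some bag; for every edge, both endpoints lie together in some bag; and for every vertex, the bags containing it form a connected subtree. Here vertex 3 appears in no bag, so the decomposition is invalid.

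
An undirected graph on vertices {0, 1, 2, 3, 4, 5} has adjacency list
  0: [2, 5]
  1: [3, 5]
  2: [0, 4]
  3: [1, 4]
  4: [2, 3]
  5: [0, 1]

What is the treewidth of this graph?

A width-2 tree decomposition is:
Bags: B1 = {0, 2, 5}  B2 = {2, 4, 5}  B3 = {3, 4, 5}  B4 = {1, 3, 5}
Tree: B1–B2, B2–B3, B3–B4
Each bag holds 3 vertices, so the decomposition has width 2, which upper-bounds the treewidth. Since 5–0–2–4–3–1–5 is a cycle in G, G is not acyclic. Forests are exactly the graphs of treewidth ≤ 1, so tw(G) ≥ 2. The upper and lower bounds meet at 2, so that is the treewidth.

2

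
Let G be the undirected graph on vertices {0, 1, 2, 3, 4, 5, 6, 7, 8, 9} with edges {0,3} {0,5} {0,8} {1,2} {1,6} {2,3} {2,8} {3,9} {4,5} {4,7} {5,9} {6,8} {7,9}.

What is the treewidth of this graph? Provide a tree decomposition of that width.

Treewidth 2.
One optimal decomposition is:
Bags: B1 = {4, 7, 9}  B2 = {4, 5, 9}  B3 = {3, 5, 9}  B4 = {0, 3, 5}  B5 = {0, 2, 3}  B6 = {0, 2, 8}  B7 = {1, 2, 8}  B8 = {1, 6, 8}
Tree: B1–B2, B2–B3, B3–B4, B4–B5, B5–B6, B6–B7, B7–B8

Every bag has size at most 3, so the width is 3 − 1 = 2 and tw(G) ≤ 2. Since 7–4–5–9–7 is a cycle in G, G is not acyclic. Forests are exactly the graphs of treewidth ≤ 1, so tw(G) ≥ 2. The upper and lower bounds meet at 2, so that is the treewidth.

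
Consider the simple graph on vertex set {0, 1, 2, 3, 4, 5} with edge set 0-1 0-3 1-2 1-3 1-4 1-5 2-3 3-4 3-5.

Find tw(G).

2

A width-2 tree decomposition is:
Bags: B1 = {1, 3, 4}  B2 = {1, 2, 3}  B3 = {1, 3, 5}  B4 = {0, 1, 3}
Tree: B1–B2, B2–B3, B1–B4
The largest bag has 3 vertices, giving width 2; this decomposition certifies tw(G) ≤ 2. For the lower bound, the 3 vertices {0, 1, 3} are pairwise adjacent, and any tree decomposition puts a clique entirely inside one bag — forcing width ≥ 2. Therefore the treewidth is 2.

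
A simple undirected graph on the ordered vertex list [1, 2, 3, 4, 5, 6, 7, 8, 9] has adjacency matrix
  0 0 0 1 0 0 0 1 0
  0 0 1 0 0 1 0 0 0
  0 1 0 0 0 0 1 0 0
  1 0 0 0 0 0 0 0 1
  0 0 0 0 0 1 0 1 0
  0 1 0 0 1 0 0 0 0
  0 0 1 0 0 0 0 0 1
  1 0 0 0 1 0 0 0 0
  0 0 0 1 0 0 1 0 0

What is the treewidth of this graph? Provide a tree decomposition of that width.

Treewidth 2.
Bags: B1 = {2, 3, 6}  B2 = {3, 6, 7}  B3 = {6, 7, 9}  B4 = {4, 6, 9}  B5 = {1, 4, 6}  B6 = {1, 6, 8}  B7 = {5, 6, 8}
Tree: B1–B2, B2–B3, B3–B4, B4–B5, B5–B6, B6–B7

Every bag has size at most 3, so the width is 3 − 1 = 2 and tw(G) ≤ 2. Since 6–2–3–7–9–4–1–8–5–6 is a cycle in G, G is not acyclic. Forests are exactly the graphs of treewidth ≤ 1, so tw(G) ≥ 2. Hence tw(G) = 2 exactly.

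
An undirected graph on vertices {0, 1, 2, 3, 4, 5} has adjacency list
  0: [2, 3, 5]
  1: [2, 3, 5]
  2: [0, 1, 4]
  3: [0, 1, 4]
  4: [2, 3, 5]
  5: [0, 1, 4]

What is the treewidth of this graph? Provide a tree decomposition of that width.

Treewidth 3.
Bags: B1 = {0, 1, 2, 4}  B2 = {0, 1, 3, 4}  B3 = {0, 1, 4, 5}
Tree: B1–B2, B2–B3

The largest bag has 4 vertices, giving width 3; this decomposition certifies tw(G) ≤ 3. For the lower bound: the 4 vertex sets {1,2}, {0,3}, {4}, {5} are disjoint, each induces a connected subgraph, and every pair is joined by at least one edge of G. Contracting each set to a single vertex therefore yields K_{4} as a minor, and since treewidth is minor-monotone, tw(G) ≥ tw(K_{4}) = 3. Combining the bounds, tw(G) = 3.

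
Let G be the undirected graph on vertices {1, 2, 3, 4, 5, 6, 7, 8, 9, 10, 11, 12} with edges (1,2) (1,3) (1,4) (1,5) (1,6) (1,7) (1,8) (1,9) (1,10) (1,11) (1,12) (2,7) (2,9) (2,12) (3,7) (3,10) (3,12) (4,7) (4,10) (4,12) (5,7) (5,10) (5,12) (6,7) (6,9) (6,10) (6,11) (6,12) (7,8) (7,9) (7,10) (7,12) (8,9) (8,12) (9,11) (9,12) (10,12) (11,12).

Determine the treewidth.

4

A width-4 tree decomposition is:
Bags: B1 = {1, 6, 7, 10, 12}  B2 = {1, 6, 7, 9, 12}  B3 = {1, 7, 8, 9, 12}  B4 = {1, 2, 7, 9, 12}  B5 = {1, 3, 7, 10, 12}  B6 = {1, 6, 9, 11, 12}  B7 = {1, 4, 7, 10, 12}  B8 = {1, 5, 7, 10, 12}
Tree: B1–B2, B2–B3, B2–B4, B1–B5, B2–B6, B5–B7, B1–B8
Each bag holds 5 vertices, so the decomposition has width 4, which upper-bounds the treewidth. For the lower bound, the 5 vertices {1, 6, 9, 11, 12} are pairwise adjacent, and any tree decomposition puts a clique entirely inside one bag — forcing width ≥ 4. The upper and lower bounds meet at 4, so that is the treewidth.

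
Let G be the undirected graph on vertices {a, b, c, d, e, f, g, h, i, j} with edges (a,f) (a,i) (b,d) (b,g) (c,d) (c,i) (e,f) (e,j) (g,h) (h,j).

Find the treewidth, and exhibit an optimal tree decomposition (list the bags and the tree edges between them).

Every bag has size at most 3, so the width is 3 − 1 = 2 and tw(G) ≤ 2. For the lower bound, G contains the cycle b–g–h–j–e–f–a–i–c–d–b, so G is not a forest; only forests have treewidth ≤ 1, hence tw(G) ≥ 2. The upper and lower bounds meet at 2, so that is the treewidth.

Treewidth 2.
One such decomposition:
Bags: B1 = {b, g, h}  B2 = {b, h, j}  B3 = {b, e, j}  B4 = {b, e, f}  B5 = {a, b, f}  B6 = {a, b, i}  B7 = {b, c, i}  B8 = {b, c, d}
Tree: B1–B2, B2–B3, B3–B4, B4–B5, B5–B6, B6–B7, B7–B8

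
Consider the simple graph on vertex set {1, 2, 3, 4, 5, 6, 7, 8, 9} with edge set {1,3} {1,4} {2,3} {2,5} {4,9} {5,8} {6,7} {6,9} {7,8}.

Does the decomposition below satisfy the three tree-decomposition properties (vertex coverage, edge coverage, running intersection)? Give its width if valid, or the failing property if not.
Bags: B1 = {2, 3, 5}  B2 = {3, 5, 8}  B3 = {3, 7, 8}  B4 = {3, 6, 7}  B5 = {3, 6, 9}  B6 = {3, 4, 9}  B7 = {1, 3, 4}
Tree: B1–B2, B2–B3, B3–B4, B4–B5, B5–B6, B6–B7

Yes; width 2.

Vertex coverage: the bags together contain {1, 2, 3, 4, 5, 6, 7, 8, 9}, the full vertex set. Edge coverage: each edge of G has both endpoints in at least one bag. Running intersection: for every vertex, the bags containing it form a connected subtree. All three properties hold, so this is a valid tree decomposition of width max|bag| − 1 = 2, and hence tw(G) ≤ 2.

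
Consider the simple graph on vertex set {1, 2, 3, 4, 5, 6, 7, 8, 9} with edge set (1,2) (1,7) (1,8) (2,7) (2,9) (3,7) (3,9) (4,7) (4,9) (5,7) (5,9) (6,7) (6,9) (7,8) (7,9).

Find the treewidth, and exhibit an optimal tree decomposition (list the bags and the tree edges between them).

Each bag holds 3 vertices, so the decomposition has width 2, which upper-bounds the treewidth. For the lower bound, the 3 vertices {1, 7, 8} are pairwise adjacent, and any tree decomposition puts a clique entirely inside one bag — forcing width ≥ 2. Combining the bounds, tw(G) = 2.

Treewidth 2.
One such decomposition:
Bags: B1 = {3, 7, 9}  B2 = {2, 7, 9}  B3 = {5, 7, 9}  B4 = {6, 7, 9}  B5 = {1, 2, 7}  B6 = {1, 7, 8}  B7 = {4, 7, 9}
Tree: B1–B2, B2–B3, B1–B4, B2–B5, B5–B6, B4–B7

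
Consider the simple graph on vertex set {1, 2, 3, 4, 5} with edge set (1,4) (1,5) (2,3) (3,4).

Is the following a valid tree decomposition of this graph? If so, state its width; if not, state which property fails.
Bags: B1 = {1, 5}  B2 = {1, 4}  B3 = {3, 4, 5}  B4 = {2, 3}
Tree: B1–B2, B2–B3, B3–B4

A tree decomposition must satisfy three properties: every vertex lies in some bag; for every edge, both endpoints lie together in some bag; and for every vertex, the bags containing it form a connected subtree. Here bags containing vertex 5 are not connected in the tree, so the decomposition is invalid.

No — bags containing vertex 5 are not connected in the tree.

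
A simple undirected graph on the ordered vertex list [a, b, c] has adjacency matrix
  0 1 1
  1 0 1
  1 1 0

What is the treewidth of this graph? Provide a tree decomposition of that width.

With just one bag of size 3, the width is 3 − 1 = 2, so tw(G) ≤ 2. For the lower bound, the 3 vertices {a, b, c} are pairwise adjacent, and any tree decomposition puts a clique entirely inside one bag — forcing width ≥ 2. Combining the bounds, tw(G) = 2.

Treewidth 2.
Bags: B1 = {a, b, c}
Tree: (single bag)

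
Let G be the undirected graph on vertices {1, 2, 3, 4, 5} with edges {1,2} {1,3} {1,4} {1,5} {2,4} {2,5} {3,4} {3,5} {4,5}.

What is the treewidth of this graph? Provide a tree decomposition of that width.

Treewidth 3.
One such decomposition:
Bags: B1 = {1, 3, 4, 5}  B2 = {1, 2, 4, 5}
Tree: B1–B2

The largest bag has 4 vertices, giving width 3; this decomposition certifies tw(G) ≤ 3. On the other hand G contains the 4-clique {1, 2, 4, 5}. A clique must lie in a single bag of any decomposition, so no decomposition can have width below 3. Combining the bounds, tw(G) = 3.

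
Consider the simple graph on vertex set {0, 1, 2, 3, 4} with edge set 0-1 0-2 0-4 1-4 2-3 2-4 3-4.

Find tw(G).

2

A width-2 tree decomposition is:
Bags: B1 = {0, 1, 4}  B2 = {0, 2, 4}  B3 = {2, 3, 4}
Tree: B1–B2, B2–B3
Each bag holds 3 vertices, so the decomposition has width 2, which upper-bounds the treewidth. For the lower bound, the 3 vertices {0, 1, 4} are pairwise adjacent, and any tree decomposition puts a clique entirely inside one bag — forcing width ≥ 2. The upper and lower bounds meet at 2, so that is the treewidth.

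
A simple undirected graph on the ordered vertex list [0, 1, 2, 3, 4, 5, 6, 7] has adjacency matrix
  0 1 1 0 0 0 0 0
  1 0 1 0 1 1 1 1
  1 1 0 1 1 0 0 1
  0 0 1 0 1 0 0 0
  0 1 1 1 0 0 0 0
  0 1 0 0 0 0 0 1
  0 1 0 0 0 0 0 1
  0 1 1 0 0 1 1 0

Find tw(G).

A width-2 tree decomposition is:
Bags: B1 = {1, 2, 7}  B2 = {1, 2, 4}  B3 = {1, 6, 7}  B4 = {0, 1, 2}  B5 = {2, 3, 4}  B6 = {1, 5, 7}
Tree: B1–B2, B1–B3, B2–B4, B2–B5, B1–B6
Each bag holds 3 vertices, so the decomposition has width 2, which upper-bounds the treewidth. Conversely, {0, 1, 2} is a clique of size 3, and the vertices of any clique must share a bag in every tree decomposition; so some bag has ≥ 3 vertices and tw(G) ≥ 2. The upper and lower bounds meet at 2, so that is the treewidth.

2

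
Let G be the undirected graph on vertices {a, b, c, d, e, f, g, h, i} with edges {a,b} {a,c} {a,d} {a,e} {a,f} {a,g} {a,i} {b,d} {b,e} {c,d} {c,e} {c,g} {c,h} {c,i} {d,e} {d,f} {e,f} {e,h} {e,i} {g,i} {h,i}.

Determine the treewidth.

A width-3 tree decomposition is:
Bags: B1 = {a, c, d, e}  B2 = {a, c, e, i}  B3 = {a, c, g, i}  B4 = {c, e, h, i}  B5 = {a, d, e, f}  B6 = {a, b, d, e}
Tree: B1–B2, B2–B3, B2–B4, B1–B5, B5–B6
Each bag holds 4 vertices, so the decomposition has width 3, which upper-bounds the treewidth. For the lower bound, the 4 vertices {c, e, h, i} are pairwise adjacent, and any tree decomposition puts a clique entirely inside one bag — forcing width ≥ 3. Combining the bounds, tw(G) = 3.

3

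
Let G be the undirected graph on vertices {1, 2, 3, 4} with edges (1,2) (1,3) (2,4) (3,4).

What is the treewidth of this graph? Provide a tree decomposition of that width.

Every bag has size at most 3, so the width is 3 − 1 = 2 and tw(G) ≤ 2. For the lower bound, G contains the cycle 3–4–2–1–3, so G is not a forest; only forests have treewidth ≤ 1, hence tw(G) ≥ 2. The upper and lower bounds meet at 2, so that is the treewidth.

Treewidth 2.
One optimal decomposition is:
Bags: B1 = {2, 3, 4}  B2 = {1, 2, 3}
Tree: B1–B2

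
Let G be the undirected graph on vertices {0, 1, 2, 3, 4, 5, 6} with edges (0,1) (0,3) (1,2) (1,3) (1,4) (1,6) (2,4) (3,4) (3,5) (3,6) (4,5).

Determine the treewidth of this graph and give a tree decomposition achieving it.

Every bag has size at most 3, so the width is 3 − 1 = 2 and tw(G) ≤ 2. For the lower bound, the 3 vertices {1, 2, 4} are pairwise adjacent, and any tree decomposition puts a clique entirely inside one bag — forcing width ≥ 2. Therefore the treewidth is 2.

Treewidth 2.
One optimal decomposition is:
Bags: B1 = {1, 3, 4}  B2 = {0, 1, 3}  B3 = {1, 2, 4}  B4 = {1, 3, 6}  B5 = {3, 4, 5}
Tree: B1–B2, B1–B3, B1–B4, B1–B5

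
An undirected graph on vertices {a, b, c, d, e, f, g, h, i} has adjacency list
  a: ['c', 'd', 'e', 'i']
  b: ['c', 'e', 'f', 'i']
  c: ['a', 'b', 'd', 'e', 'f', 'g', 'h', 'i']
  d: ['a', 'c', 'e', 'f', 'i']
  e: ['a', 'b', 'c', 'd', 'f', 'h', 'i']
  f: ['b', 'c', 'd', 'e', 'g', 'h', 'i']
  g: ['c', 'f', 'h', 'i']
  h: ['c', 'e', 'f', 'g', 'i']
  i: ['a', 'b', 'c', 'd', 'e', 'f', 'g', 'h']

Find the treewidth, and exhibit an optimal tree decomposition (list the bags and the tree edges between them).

Treewidth 4.
Bags: B1 = {c, f, g, h, i}  B2 = {c, e, f, h, i}  B3 = {c, d, e, f, i}  B4 = {b, c, e, f, i}  B5 = {a, c, d, e, i}
Tree: B1–B2, B2–B3, B2–B4, B3–B5

The largest bag has 5 vertices, giving width 4; this decomposition certifies tw(G) ≤ 4. Conversely, {a, c, d, e, i} is a clique of size 5, and the vertices of any clique must share a bag in every tree decomposition; so some bag has ≥ 5 vertices and tw(G) ≥ 4. Therefore the treewidth is 4.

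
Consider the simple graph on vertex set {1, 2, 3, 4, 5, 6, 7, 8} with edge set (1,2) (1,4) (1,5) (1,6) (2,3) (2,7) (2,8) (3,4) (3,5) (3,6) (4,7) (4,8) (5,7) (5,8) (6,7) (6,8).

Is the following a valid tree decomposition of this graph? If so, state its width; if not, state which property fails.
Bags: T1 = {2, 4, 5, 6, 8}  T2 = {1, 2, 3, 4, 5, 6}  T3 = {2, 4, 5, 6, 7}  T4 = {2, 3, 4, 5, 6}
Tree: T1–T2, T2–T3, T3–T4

No — bags containing vertex 3 are not connected in the tree.

A tree decomposition must satisfy three properties: every vertex lies in some bag; for every edge, both endpoints lie together in some bag; and for every vertex, the bags containing it form a connected subtree. Here bags containing vertex 3 are not connected in the tree, so the decomposition is invalid.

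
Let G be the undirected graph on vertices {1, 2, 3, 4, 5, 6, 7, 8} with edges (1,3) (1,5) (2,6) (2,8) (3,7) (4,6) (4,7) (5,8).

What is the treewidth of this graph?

2

A width-2 tree decomposition is:
Bags: B1 = {2, 4, 6}  B2 = {2, 4, 8}  B3 = {4, 5, 8}  B4 = {1, 4, 5}  B5 = {1, 3, 4}  B6 = {3, 4, 7}
Tree: B1–B2, B2–B3, B3–B4, B4–B5, B5–B6
Each bag holds 3 vertices, so the decomposition has width 2, which upper-bounds the treewidth. The edges 4–6–2–8–5–1–3–7–4 form a cycle, so G is not a tree and its treewidth is at least 2. The upper and lower bounds meet at 2, so that is the treewidth.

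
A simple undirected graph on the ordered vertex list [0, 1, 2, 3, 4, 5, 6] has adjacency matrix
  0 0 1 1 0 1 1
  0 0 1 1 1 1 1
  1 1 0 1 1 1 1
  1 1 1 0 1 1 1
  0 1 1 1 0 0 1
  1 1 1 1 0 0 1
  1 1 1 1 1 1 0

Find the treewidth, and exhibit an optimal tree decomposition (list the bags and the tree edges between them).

Treewidth 4.
One optimal decomposition is:
Bags: B1 = {1, 2, 3, 5, 6}  B2 = {1, 2, 3, 4, 6}  B3 = {0, 2, 3, 5, 6}
Tree: B1–B2, B1–B3

The largest bag has 5 vertices, giving width 4; this decomposition certifies tw(G) ≤ 4. Conversely, {0, 2, 3, 5, 6} is a clique of size 5, and the vertices of any clique must share a bag in every tree decomposition; so some bag has ≥ 5 vertices and tw(G) ≥ 4. Therefore the treewidth is 4.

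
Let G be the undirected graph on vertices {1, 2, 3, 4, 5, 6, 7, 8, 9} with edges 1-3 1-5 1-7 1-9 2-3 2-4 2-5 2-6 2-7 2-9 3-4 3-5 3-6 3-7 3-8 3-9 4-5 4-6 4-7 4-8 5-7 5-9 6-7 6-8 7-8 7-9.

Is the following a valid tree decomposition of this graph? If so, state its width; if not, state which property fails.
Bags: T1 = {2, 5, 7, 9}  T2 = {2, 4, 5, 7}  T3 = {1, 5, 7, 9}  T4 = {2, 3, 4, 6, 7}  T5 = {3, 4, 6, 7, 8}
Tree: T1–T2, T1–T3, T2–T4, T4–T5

No — edge (3,9) lies in no bag.

A tree decomposition must satisfy three properties: every vertex lies in some bag; for every edge, both endpoints lie together in some bag; and for every vertex, the bags containing it form a connected subtree. Here edge (3,9) lies in no bag, so the decomposition is invalid.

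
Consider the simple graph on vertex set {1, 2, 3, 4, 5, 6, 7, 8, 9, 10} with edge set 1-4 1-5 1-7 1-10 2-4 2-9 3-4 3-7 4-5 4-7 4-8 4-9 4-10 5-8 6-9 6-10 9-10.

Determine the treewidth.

A width-2 tree decomposition is:
Bags: B1 = {1, 4, 7}  B2 = {1, 4, 5}  B3 = {4, 5, 8}  B4 = {1, 4, 10}  B5 = {4, 9, 10}  B6 = {3, 4, 7}  B7 = {2, 4, 9}  B8 = {6, 9, 10}
Tree: B1–B2, B2–B3, B1–B4, B4–B5, B1–B6, B5–B7, B5–B8
The largest bag has 3 vertices, giving width 2; this decomposition certifies tw(G) ≤ 2. Conversely, {1, 4, 10} is a clique of size 3, and the vertices of any clique must share a bag in every tree decomposition; so some bag has ≥ 3 vertices and tw(G) ≥ 2. Therefore the treewidth is 2.

2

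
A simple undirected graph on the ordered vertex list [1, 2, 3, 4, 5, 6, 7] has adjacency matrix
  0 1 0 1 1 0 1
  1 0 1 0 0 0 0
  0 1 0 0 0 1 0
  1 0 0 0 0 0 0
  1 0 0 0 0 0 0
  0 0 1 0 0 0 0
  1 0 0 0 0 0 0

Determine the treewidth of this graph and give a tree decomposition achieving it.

Treewidth 1.
One such decomposition:
Bags: B1 = {1, 2}  B2 = {2, 3}  B3 = {1, 5}  B4 = {1, 4}  B5 = {1, 7}  B6 = {3, 6}
Tree: B1–B2, B1–B3, B3–B4, B1–B5, B2–B6

Every bag has size at most 2, so the width is 2 − 1 = 1 and tw(G) ≤ 1. G has an edge, so its treewidth is at least 1. Combining the bounds, tw(G) = 1.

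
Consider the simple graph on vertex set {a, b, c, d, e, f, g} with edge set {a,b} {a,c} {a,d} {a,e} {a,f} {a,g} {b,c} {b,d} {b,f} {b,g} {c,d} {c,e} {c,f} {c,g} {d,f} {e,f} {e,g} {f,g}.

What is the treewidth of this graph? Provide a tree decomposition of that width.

Treewidth 4.
Bags: B1 = {a, c, e, f, g}  B2 = {a, b, c, f, g}  B3 = {a, b, c, d, f}
Tree: B1–B2, B2–B3

The largest bag has 5 vertices, giving width 4; this decomposition certifies tw(G) ≤ 4. On the other hand G contains the 5-clique {a, c, e, f, g}. A clique must lie in a single bag of any decomposition, so no decomposition can have width below 4. Hence tw(G) = 4 exactly.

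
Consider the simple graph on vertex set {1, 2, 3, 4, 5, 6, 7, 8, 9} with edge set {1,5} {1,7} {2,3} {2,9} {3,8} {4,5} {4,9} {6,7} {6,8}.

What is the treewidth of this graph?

A width-2 tree decomposition is:
Bags: B1 = {2, 3, 9}  B2 = {3, 8, 9}  B3 = {6, 8, 9}  B4 = {6, 7, 9}  B5 = {1, 7, 9}  B6 = {1, 5, 9}  B7 = {4, 5, 9}
Tree: B1–B2, B2–B3, B3–B4, B4–B5, B5–B6, B6–B7
The largest bag has 3 vertices, giving width 2; this decomposition certifies tw(G) ≤ 2. For the lower bound, G contains the cycle 9–2–3–8–6–7–1–5–4–9, so G is not a forest; only forests have treewidth ≤ 1, hence tw(G) ≥ 2. Therefore the treewidth is 2.

2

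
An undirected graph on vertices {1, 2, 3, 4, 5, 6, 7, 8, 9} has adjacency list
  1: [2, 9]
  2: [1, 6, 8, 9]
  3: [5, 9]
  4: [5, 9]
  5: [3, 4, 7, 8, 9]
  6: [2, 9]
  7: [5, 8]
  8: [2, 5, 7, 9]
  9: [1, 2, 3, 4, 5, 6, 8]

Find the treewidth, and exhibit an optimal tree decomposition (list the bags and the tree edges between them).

Each bag holds 3 vertices, so the decomposition has width 2, which upper-bounds the treewidth. Conversely, {2, 8, 9} is a clique of size 3, and the vertices of any clique must share a bag in every tree decomposition; so some bag has ≥ 3 vertices and tw(G) ≥ 2. Combining the bounds, tw(G) = 2.

Treewidth 2.
Bags: B1 = {4, 5, 9}  B2 = {5, 8, 9}  B3 = {2, 8, 9}  B4 = {2, 6, 9}  B5 = {3, 5, 9}  B6 = {5, 7, 8}  B7 = {1, 2, 9}
Tree: B1–B2, B2–B3, B3–B4, B1–B5, B2–B6, B3–B7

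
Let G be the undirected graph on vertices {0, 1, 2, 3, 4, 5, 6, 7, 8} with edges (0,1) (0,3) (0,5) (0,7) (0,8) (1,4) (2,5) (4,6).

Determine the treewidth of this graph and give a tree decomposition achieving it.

Every bag has size at most 2, so the width is 2 − 1 = 1 and tw(G) ≤ 1. G has an edge, so its treewidth is at least 1. Therefore the treewidth is 1.

Treewidth 1.
One such decomposition:
Bags: B1 = {0, 5}  B2 = {0, 3}  B3 = {2, 5}  B4 = {0, 7}  B5 = {0, 8}  B6 = {0, 1}  B7 = {1, 4}  B8 = {4, 6}
Tree: B1–B2, B1–B3, B2–B4, B1–B5, B5–B6, B6–B7, B7–B8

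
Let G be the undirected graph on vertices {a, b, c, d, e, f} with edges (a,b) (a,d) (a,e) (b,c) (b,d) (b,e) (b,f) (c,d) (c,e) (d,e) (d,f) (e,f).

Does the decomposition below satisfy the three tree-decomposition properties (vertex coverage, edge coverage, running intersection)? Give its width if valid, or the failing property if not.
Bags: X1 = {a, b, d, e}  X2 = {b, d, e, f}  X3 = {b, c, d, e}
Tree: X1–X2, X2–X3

Checking the three conditions: (i) the bags cover all of {a, b, c, d, e, f}; (ii) for each edge, some bag contains both endpoints; (iii) the bags containing any fixed vertex form a subtree. All hold, so the decomposition is valid with width 4 − 1 = 3.

Yes; width 3.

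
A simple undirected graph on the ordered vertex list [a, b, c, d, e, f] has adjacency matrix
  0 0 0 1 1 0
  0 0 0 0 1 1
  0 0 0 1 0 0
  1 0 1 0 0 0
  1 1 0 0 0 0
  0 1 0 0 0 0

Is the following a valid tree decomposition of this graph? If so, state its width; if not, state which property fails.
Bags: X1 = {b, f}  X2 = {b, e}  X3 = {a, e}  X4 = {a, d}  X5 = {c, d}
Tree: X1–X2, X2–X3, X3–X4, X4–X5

Yes; width 1.

Checking the three conditions: (i) the bags cover all of {a, b, c, d, e, f}; (ii) for each edge, some bag contains both endpoints; (iii) the bags containing any fixed vertex form a subtree. All hold, so the decomposition is valid with width 2 − 1 = 1.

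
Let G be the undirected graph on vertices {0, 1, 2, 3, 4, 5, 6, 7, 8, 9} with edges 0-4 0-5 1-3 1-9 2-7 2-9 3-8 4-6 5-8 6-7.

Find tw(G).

A width-2 tree decomposition is:
Bags: B1 = {0, 4, 6}  B2 = {0, 6, 7}  B3 = {0, 2, 7}  B4 = {0, 2, 9}  B5 = {0, 1, 9}  B6 = {0, 1, 3}  B7 = {0, 3, 8}  B8 = {0, 5, 8}
Tree: B1–B2, B2–B3, B3–B4, B4–B5, B5–B6, B6–B7, B7–B8
The largest bag has 3 vertices, giving width 2; this decomposition certifies tw(G) ≤ 2. For the lower bound, G contains the cycle 0–4–6–7–2–9–1–3–8–5–0, so G is not a forest; only forests have treewidth ≤ 1, hence tw(G) ≥ 2. Therefore the treewidth is 2.

2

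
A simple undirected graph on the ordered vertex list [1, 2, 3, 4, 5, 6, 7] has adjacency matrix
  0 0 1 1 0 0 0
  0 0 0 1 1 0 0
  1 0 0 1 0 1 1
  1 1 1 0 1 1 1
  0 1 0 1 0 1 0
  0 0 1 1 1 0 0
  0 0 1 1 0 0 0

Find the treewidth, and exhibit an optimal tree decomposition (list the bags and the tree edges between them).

Treewidth 2.
One optimal decomposition is:
Bags: B1 = {3, 4, 6}  B2 = {4, 5, 6}  B3 = {3, 4, 7}  B4 = {1, 3, 4}  B5 = {2, 4, 5}
Tree: B1–B2, B1–B3, B1–B4, B2–B5

Every bag has size at most 3, so the width is 3 − 1 = 2 and tw(G) ≤ 2. Conversely, {2, 4, 5} is a clique of size 3, and the vertices of any clique must share a bag in every tree decomposition; so some bag has ≥ 3 vertices and tw(G) ≥ 2. The upper and lower bounds meet at 2, so that is the treewidth.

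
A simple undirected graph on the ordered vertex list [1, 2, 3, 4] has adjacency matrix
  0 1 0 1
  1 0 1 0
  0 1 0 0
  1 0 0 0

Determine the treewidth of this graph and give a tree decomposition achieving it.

Treewidth 1.
Bags: B1 = {2, 3}  B2 = {1, 2}  B3 = {1, 4}
Tree: B1–B2, B2–B3

Every bag has size at most 2, so the width is 2 − 1 = 1 and tw(G) ≤ 1. Since G has at least one edge (e.g. 3–2), it is not an edgeless graph, so tw(G) ≥ 1. Therefore the treewidth is 1.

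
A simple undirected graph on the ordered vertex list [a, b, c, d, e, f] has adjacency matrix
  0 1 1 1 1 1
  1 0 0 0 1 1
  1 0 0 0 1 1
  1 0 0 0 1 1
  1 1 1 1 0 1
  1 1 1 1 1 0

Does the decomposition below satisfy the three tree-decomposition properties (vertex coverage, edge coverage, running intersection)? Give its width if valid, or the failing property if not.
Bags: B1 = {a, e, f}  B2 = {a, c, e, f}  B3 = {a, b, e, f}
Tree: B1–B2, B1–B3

No — vertex d appears in no bag.

A tree decomposition must satisfy three properties: every vertex lies in some bag; for every edge, both endpoints lie together in some bag; and for every vertex, the bags containing it form a connected subtree. Here vertex d appears in no bag, so the decomposition is invalid.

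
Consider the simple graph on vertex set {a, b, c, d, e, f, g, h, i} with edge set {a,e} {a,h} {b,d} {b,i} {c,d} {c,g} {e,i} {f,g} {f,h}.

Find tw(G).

2

A width-2 tree decomposition is:
Bags: B1 = {b, d, i}  B2 = {d, e, i}  B3 = {a, d, e}  B4 = {a, d, h}  B5 = {d, f, h}  B6 = {d, f, g}  B7 = {c, d, g}
Tree: B1–B2, B2–B3, B3–B4, B4–B5, B5–B6, B6–B7
The largest bag has 3 vertices, giving width 2; this decomposition certifies tw(G) ≤ 2. For the lower bound, G contains the cycle d–b–i–e–a–h–f–g–c–d, so G is not a forest; only forests have treewidth ≤ 1, hence tw(G) ≥ 2. Hence tw(G) = 2 exactly.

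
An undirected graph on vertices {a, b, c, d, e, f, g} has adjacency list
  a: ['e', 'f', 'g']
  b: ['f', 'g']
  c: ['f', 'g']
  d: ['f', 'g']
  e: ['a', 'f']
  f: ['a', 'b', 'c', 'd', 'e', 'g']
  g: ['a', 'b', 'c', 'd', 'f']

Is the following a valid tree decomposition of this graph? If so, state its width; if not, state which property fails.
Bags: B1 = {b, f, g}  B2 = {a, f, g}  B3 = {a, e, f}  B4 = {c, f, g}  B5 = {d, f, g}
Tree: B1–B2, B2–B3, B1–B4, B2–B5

Yes; width 2.

Checking the three conditions: (i) the bags cover all of {a, b, c, d, e, f, g}; (ii) for each edge, some bag contains both endpoints; (iii) the bags containing any fixed vertex form a subtree. All hold, so the decomposition is valid with width 3 − 1 = 2.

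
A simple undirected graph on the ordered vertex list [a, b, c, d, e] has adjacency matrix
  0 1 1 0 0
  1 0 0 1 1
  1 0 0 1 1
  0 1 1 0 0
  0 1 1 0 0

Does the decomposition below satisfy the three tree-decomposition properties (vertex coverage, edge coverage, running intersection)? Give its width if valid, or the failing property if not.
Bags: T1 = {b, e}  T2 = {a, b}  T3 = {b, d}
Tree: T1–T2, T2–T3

No — vertex c appears in no bag.

A tree decomposition must satisfy three properties: every vertex lies in some bag; for every edge, both endpoints lie together in some bag; and for every vertex, the bags containing it form a connected subtree. Here vertex c appears in no bag, so the decomposition is invalid.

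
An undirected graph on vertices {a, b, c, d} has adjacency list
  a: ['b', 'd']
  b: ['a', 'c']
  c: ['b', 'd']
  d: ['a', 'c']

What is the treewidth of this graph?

A width-2 tree decomposition is:
Bags: B1 = {b, c, d}  B2 = {a, b, d}
Tree: B1–B2
Each bag holds 3 vertices, so the decomposition has width 2, which upper-bounds the treewidth. Since b–c–d–a–b is a cycle in G, G is not acyclic. Forests are exactly the graphs of treewidth ≤ 1, so tw(G) ≥ 2. The upper and lower bounds meet at 2, so that is the treewidth.

2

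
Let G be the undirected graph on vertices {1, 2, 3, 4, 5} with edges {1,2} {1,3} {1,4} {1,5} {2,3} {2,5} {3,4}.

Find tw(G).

A width-2 tree decomposition is:
Bags: B1 = {1, 2, 3}  B2 = {1, 3, 4}  B3 = {1, 2, 5}
Tree: B1–B2, B1–B3
Each bag holds 3 vertices, so the decomposition has width 2, which upper-bounds the treewidth. For the lower bound, the 3 vertices {1, 2, 3} are pairwise adjacent, and any tree decomposition puts a clique entirely inside one bag — forcing width ≥ 2. The upper and lower bounds meet at 2, so that is the treewidth.

2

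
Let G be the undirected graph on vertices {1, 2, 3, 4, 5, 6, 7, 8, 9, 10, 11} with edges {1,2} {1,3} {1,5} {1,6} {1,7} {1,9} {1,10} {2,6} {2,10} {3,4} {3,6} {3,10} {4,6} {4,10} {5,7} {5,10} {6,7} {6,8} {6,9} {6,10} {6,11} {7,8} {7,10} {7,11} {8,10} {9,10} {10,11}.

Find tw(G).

A width-3 tree decomposition is:
Bags: B1 = {1, 3, 6, 10}  B2 = {1, 2, 6, 10}  B3 = {1, 6, 7, 10}  B4 = {1, 5, 7, 10}  B5 = {1, 6, 9, 10}  B6 = {3, 4, 6, 10}  B7 = {6, 7, 8, 10}  B8 = {6, 7, 10, 11}
Tree: B1–B2, B1–B3, B3–B4, B2–B5, B1–B6, B3–B7, B3–B8
Every bag has size at most 4, so the width is 4 − 1 = 3 and tw(G) ≤ 3. Conversely, {1, 5, 7, 10} is a clique of size 4, and the vertices of any clique must share a bag in every tree decomposition; so some bag has ≥ 4 vertices and tw(G) ≥ 3. Hence tw(G) = 3 exactly.

3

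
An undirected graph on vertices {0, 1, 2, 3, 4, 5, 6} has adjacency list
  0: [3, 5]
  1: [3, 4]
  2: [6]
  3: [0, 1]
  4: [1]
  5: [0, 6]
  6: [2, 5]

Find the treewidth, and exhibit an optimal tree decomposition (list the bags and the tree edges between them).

Every bag has size at most 2, so the width is 2 − 1 = 1 and tw(G) ≤ 1. Any graph with an edge has treewidth ≥ 1, and G has the edge 2–6. Combining the bounds, tw(G) = 1.

Treewidth 1.
Bags: B1 = {2, 6}  B2 = {5, 6}  B3 = {0, 5}  B4 = {0, 3}  B5 = {1, 3}  B6 = {1, 4}
Tree: B1–B2, B2–B3, B3–B4, B4–B5, B5–B6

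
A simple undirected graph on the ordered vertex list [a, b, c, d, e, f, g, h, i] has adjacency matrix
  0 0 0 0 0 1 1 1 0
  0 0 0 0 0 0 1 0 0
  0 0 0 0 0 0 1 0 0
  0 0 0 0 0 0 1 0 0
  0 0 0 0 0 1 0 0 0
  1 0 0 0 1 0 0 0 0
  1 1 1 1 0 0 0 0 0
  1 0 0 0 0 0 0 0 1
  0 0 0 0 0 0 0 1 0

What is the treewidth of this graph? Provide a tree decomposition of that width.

The largest bag has 2 vertices, giving width 1; this decomposition certifies tw(G) ≤ 1. Any graph with an edge has treewidth ≥ 1, and G has the edge f–a. The upper and lower bounds meet at 1, so that is the treewidth.

Treewidth 1.
One optimal decomposition is:
Bags: B1 = {a, f}  B2 = {a, h}  B3 = {a, g}  B4 = {e, f}  B5 = {b, g}  B6 = {c, g}  B7 = {d, g}  B8 = {h, i}
Tree: B1–B2, B1–B3, B1–B4, B3–B5, B3–B6, B5–B7, B2–B8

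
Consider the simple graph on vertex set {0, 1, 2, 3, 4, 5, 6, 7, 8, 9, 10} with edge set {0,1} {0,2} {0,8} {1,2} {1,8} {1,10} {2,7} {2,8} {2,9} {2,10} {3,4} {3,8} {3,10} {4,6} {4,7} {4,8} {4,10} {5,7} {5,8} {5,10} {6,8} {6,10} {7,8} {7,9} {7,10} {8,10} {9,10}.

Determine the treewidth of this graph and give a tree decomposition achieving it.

Every bag has size at most 4, so the width is 4 − 1 = 3 and tw(G) ≤ 3. On the other hand G contains the 4-clique {0, 1, 2, 8}. A clique must lie in a single bag of any decomposition, so no decomposition can have width below 3. The upper and lower bounds meet at 3, so that is the treewidth.

Treewidth 3.
Bags: B1 = {2, 7, 8, 10}  B2 = {1, 2, 8, 10}  B3 = {4, 7, 8, 10}  B4 = {2, 7, 9, 10}  B5 = {4, 6, 8, 10}  B6 = {0, 1, 2, 8}  B7 = {5, 7, 8, 10}  B8 = {3, 4, 8, 10}
Tree: B1–B2, B1–B3, B1–B4, B3–B5, B2–B6, B3–B7, B5–B8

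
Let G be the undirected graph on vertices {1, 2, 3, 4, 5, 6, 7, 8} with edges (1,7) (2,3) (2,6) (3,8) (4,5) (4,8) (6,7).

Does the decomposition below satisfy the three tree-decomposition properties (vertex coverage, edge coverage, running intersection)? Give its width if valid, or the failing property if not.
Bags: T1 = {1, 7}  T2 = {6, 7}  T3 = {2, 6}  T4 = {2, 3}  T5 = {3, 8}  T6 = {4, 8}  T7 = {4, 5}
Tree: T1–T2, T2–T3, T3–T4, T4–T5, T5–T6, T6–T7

Vertex coverage: the bags together contain {1, 2, 3, 4, 5, 6, 7, 8}, the full vertex set. Edge coverage: each edge of G has both endpoints in at least one bag. Running intersection: for every vertex, the bags containing it form a connected subtree. All three properties hold, so this is a valid tree decomposition of width max|bag| − 1 = 1, and hence tw(G) ≤ 1.

Yes; width 1.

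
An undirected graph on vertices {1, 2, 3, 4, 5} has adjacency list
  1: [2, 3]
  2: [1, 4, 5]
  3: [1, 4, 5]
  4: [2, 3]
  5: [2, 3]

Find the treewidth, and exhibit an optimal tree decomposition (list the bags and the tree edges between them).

Treewidth 2.
One such decomposition:
Bags: B1 = {1, 2, 3}  B2 = {2, 3, 5}  B3 = {2, 3, 4}
Tree: B1–B2, B2–B3

The largest bag has 3 vertices, giving width 2; this decomposition certifies tw(G) ≤ 2. The edges 1–2–5–3–1 form a cycle, so G is not a tree and its treewidth is at least 2. Hence tw(G) = 2 exactly.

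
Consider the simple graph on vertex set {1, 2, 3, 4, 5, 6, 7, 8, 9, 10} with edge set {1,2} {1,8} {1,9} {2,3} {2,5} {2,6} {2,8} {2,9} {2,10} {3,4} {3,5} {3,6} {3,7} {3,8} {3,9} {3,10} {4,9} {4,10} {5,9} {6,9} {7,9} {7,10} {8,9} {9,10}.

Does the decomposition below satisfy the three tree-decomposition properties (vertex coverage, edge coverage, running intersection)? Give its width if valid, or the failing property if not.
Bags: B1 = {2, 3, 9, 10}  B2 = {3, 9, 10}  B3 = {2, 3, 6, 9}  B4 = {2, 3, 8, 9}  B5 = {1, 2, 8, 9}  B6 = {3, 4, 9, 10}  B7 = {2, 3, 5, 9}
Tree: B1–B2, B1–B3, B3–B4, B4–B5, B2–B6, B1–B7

A tree decomposition must satisfy three properties: every vertex lies in some bag; for every edge, both endpoints lie together in some bag; and for every vertex, the bags containing it form a connected subtree. Here vertex 7 appears in no bag, so the decomposition is invalid.

No — vertex 7 appears in no bag.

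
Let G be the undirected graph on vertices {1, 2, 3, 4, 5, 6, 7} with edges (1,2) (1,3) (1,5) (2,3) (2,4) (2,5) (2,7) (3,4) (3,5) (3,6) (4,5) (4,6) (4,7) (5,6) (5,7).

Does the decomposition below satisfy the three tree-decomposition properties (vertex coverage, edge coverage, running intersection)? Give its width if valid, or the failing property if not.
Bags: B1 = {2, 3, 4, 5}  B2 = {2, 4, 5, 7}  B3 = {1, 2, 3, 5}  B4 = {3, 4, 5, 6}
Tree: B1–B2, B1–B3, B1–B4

Checking the three conditions: (i) the bags cover all of {1, 2, 3, 4, 5, 6, 7}; (ii) for each edge, some bag contains both endpoints; (iii) the bags containing any fixed vertex form a subtree. All hold, so the decomposition is valid with width 4 − 1 = 3.

Yes; width 3.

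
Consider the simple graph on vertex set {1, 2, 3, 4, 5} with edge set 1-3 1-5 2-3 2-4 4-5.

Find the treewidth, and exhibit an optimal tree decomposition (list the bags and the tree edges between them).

Treewidth 2.
One optimal decomposition is:
Bags: B1 = {1, 3, 5}  B2 = {3, 4, 5}  B3 = {2, 3, 4}
Tree: B1–B2, B2–B3

Each bag holds 3 vertices, so the decomposition has width 2, which upper-bounds the treewidth. The edges 3–1–5–4–2–3 form a cycle, so G is not a tree and its treewidth is at least 2. The upper and lower bounds meet at 2, so that is the treewidth.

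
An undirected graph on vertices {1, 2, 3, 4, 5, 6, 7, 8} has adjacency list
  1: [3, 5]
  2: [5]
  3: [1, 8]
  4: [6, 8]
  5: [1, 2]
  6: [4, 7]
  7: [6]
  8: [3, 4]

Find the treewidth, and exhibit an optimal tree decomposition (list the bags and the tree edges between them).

Each bag holds 2 vertices, so the decomposition has width 1, which upper-bounds the treewidth. Any graph with an edge has treewidth ≥ 1, and G has the edge 2–5. The upper and lower bounds meet at 1, so that is the treewidth.

Treewidth 1.
Bags: B1 = {2, 5}  B2 = {1, 5}  B3 = {1, 3}  B4 = {3, 8}  B5 = {4, 8}  B6 = {4, 6}  B7 = {6, 7}
Tree: B1–B2, B2–B3, B3–B4, B4–B5, B5–B6, B6–B7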